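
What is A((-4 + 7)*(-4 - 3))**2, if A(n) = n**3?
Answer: 85766121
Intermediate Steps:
A((-4 + 7)*(-4 - 3))**2 = (((-4 + 7)*(-4 - 3))**3)**2 = ((3*(-7))**3)**2 = ((-21)**3)**2 = (-9261)**2 = 85766121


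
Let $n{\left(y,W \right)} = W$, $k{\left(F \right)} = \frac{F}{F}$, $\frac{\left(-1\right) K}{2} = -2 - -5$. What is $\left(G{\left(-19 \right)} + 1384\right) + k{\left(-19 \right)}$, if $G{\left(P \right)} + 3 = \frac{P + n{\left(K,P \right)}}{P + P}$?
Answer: $1383$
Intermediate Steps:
$K = -6$ ($K = - 2 \left(-2 - -5\right) = - 2 \left(-2 + 5\right) = \left(-2\right) 3 = -6$)
$k{\left(F \right)} = 1$
$G{\left(P \right)} = -2$ ($G{\left(P \right)} = -3 + \frac{P + P}{P + P} = -3 + \frac{2 P}{2 P} = -3 + 2 P \frac{1}{2 P} = -3 + 1 = -2$)
$\left(G{\left(-19 \right)} + 1384\right) + k{\left(-19 \right)} = \left(-2 + 1384\right) + 1 = 1382 + 1 = 1383$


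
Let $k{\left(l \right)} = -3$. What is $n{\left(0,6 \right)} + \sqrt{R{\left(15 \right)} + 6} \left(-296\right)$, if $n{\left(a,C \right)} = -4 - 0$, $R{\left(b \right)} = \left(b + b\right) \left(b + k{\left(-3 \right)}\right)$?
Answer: $-4 - 296 \sqrt{366} \approx -5666.8$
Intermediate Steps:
$R{\left(b \right)} = 2 b \left(-3 + b\right)$ ($R{\left(b \right)} = \left(b + b\right) \left(b - 3\right) = 2 b \left(-3 + b\right)$)
$n{\left(a,C \right)} = -4$ ($n{\left(a,C \right)} = -4 + 0 = -4$)
$n{\left(0,6 \right)} + \sqrt{R{\left(15 \right)} + 6} \left(-296\right) = -4 + \sqrt{2 \cdot 15 \left(-3 + 15\right) + 6} \left(-296\right) = -4 + \sqrt{2 \cdot 15 \cdot 12 + 6} \left(-296\right) = -4 + \sqrt{360 + 6} \left(-296\right) = -4 + \sqrt{366} \left(-296\right) = -4 - 296 \sqrt{366}$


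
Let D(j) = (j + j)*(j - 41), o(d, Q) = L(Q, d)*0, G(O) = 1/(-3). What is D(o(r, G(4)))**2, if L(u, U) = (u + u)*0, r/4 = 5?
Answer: 0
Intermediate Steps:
G(O) = -1/3
r = 20 (r = 4*5 = 20)
L(u, U) = 0 (L(u, U) = (2*u)*0 = 0)
o(d, Q) = 0 (o(d, Q) = 0*0 = 0)
D(j) = 2*j*(-41 + j) (D(j) = (2*j)*(-41 + j) = 2*j*(-41 + j))
D(o(r, G(4)))**2 = (2*0*(-41 + 0))**2 = (2*0*(-41))**2 = 0**2 = 0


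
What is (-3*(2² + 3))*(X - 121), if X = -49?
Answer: 3570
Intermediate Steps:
(-3*(2² + 3))*(X - 121) = (-3*(2² + 3))*(-49 - 121) = -3*(4 + 3)*(-170) = -3*7*(-170) = -21*(-170) = 3570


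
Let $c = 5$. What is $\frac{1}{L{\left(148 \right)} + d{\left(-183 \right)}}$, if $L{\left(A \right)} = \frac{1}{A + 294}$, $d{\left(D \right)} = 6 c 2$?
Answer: $\frac{442}{26521} \approx 0.016666$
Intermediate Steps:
$d{\left(D \right)} = 60$ ($d{\left(D \right)} = 6 \cdot 5 \cdot 2 = 30 \cdot 2 = 60$)
$L{\left(A \right)} = \frac{1}{294 + A}$
$\frac{1}{L{\left(148 \right)} + d{\left(-183 \right)}} = \frac{1}{\frac{1}{294 + 148} + 60} = \frac{1}{\frac{1}{442} + 60} = \frac{1}{\frac{26521}{442}} = \frac{442}{26521}$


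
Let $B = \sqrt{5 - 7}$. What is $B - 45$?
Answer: $-45 + i \sqrt{2} \approx -45.0 + 1.4142 i$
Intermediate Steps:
$B = i \sqrt{2}$ ($B = \sqrt{-2} = i \sqrt{2} \approx 1.4142 i$)
$B - 45 = i \sqrt{2} - 45 = -45 + i \sqrt{2}$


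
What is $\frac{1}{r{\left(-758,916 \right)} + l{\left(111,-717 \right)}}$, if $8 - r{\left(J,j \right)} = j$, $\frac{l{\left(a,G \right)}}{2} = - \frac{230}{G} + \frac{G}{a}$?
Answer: $- \frac{26529}{24414038} \approx -0.0010866$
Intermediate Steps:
$l{\left(a,G \right)} = - \frac{460}{G} + \frac{2 G}{a}$ ($l{\left(a,G \right)} = 2 \left(- \frac{230}{G} + \frac{G}{a}\right) = - \frac{460}{G} + \frac{2 G}{a}$)
$r{\left(J,j \right)} = 8 - j$
$\frac{1}{r{\left(-758,916 \right)} + l{\left(111,-717 \right)}} = \frac{1}{\left(8 - 916\right) + \left(- \frac{460}{-717} + 2 \left(-717\right) \frac{1}{111}\right)} = \frac{1}{\left(8 - 916\right) + \left(\left(-460\right) \left(- \frac{1}{717}\right) + 2 \left(-717\right) \frac{1}{111}\right)} = \frac{1}{-908 + \left(\frac{460}{717} - \frac{478}{37}\right)} = \frac{1}{-908 - \frac{325706}{26529}} = \frac{1}{- \frac{24414038}{26529}} = - \frac{26529}{24414038}$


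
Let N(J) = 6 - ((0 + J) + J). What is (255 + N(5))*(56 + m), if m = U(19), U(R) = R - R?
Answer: 14056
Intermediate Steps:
U(R) = 0
m = 0
N(J) = 6 - 2*J (N(J) = 6 - (J + J) = 6 - 2*J)
(255 + N(5))*(56 + m) = (255 + (6 - 2*5))*(56 + 0) = (255 + (6 - 10))*56 = (255 - 4)*56 = 251*56 = 14056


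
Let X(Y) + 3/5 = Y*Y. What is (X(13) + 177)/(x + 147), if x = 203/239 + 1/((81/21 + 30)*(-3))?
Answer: 293467383/125611115 ≈ 2.3363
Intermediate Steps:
X(Y) = -⅗ + Y² (X(Y) = -⅗ + Y*Y = -⅗ + Y²)
x = 142660/169929 (x = 203*(1/239) - ⅓/(81*(1/21) + 30) = 203/239 - ⅓/(27/7 + 30) = 203/239 - ⅓/(237/7) = 203/239 + (7/237)*(-⅓) = 203/239 - 7/711 = 142660/169929 ≈ 0.83953)
(X(13) + 177)/(x + 147) = ((-⅗ + 13²) + 177)/(142660/169929 + 147) = ((-⅗ + 169) + 177)/(25122223/169929) = (842/5 + 177)*(169929/25122223) = (1727/5)*(169929/25122223) = 293467383/125611115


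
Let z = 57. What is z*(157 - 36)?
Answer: 6897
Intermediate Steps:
z*(157 - 36) = 57*(157 - 36) = 57*121 = 6897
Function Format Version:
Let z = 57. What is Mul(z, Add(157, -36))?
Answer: 6897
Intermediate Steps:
Mul(z, Add(157, -36)) = Mul(57, Add(157, -36)) = Mul(57, 121) = 6897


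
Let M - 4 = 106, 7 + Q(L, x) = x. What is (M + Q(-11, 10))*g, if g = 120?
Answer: 13560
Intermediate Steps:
Q(L, x) = -7 + x
M = 110 (M = 4 + 106 = 110)
(M + Q(-11, 10))*g = (110 + (-7 + 10))*120 = (110 + 3)*120 = 113*120 = 13560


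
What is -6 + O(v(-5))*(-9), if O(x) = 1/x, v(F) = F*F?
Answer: -159/25 ≈ -6.3600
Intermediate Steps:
v(F) = F²
-6 + O(v(-5))*(-9) = -6 - 9/(-5)² = -6 - 9/25 = -159/25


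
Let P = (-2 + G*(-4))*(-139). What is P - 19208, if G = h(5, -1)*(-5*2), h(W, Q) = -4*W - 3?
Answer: 108950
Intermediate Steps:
h(W, Q) = -3 - 4*W
G = 230 (G = (-3 - 4*5)*(-5*2) = (-3 - 20)*(-10) = -23*(-10) = 230)
P = 128158 (P = (-2 + 230*(-4))*(-139) = (-2 - 920)*(-139) = -922*(-139) = 128158)
P - 19208 = 128158 - 19208 = 108950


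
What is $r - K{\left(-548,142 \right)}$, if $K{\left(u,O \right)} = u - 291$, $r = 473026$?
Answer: $473865$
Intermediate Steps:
$K{\left(u,O \right)} = -291 + u$ ($K{\left(u,O \right)} = u - 291 = -291 + u$)
$r - K{\left(-548,142 \right)} = 473026 - \left(-291 - 548\right) = 473026 - -839 = 473026 + 839 = 473865$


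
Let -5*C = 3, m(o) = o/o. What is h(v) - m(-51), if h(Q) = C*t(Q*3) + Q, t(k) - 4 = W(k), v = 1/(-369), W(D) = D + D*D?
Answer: -257032/75645 ≈ -3.3979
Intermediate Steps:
m(o) = 1
W(D) = D + D**2
v = -1/369 ≈ -0.0027100
t(k) = 4 + k*(1 + k)
C = -3/5 (C = -1/5*3 = -3/5 ≈ -0.60000)
h(Q) = -12/5 + Q - 9*Q*(1 + 3*Q)/5 (h(Q) = -3*(4 + (Q*3)*(1 + Q*3))/5 + Q = -3*(4 + (3*Q)*(1 + 3*Q))/5 + Q = -3*(4 + 3*Q*(1 + 3*Q))/5 + Q = (-12/5 - 9*Q*(1 + 3*Q)/5) + Q = -12/5 + Q - 9*Q*(1 + 3*Q)/5)
h(v) - m(-51) = (-12/5 - 27*(-1/369)**2/5 - 4/5*(-1/369)) - 1*1 = (-12/5 - 27/5*1/136161 + 4/1845) - 1 = (-12/5 - 1/25215 + 4/1845) - 1 = -181387/75645 - 1 = -257032/75645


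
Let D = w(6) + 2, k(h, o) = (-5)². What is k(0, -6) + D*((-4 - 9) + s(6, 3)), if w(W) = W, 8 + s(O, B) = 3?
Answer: -119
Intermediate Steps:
s(O, B) = -5 (s(O, B) = -8 + 3 = -5)
k(h, o) = 25
D = 8 (D = 6 + 2 = 8)
k(0, -6) + D*((-4 - 9) + s(6, 3)) = 25 + 8*((-4 - 9) - 5) = 25 + 8*(-13 - 5) = 25 + 8*(-18) = 25 - 144 = -119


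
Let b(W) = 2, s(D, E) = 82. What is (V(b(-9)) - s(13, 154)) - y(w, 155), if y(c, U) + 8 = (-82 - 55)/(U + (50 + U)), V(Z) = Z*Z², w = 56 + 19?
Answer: -23623/360 ≈ -65.619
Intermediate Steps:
w = 75
V(Z) = Z³
y(c, U) = -8 - 137/(50 + 2*U) (y(c, U) = -8 + (-82 - 55)/(U + (50 + U)) = -8 - 137/(50 + 2*U))
(V(b(-9)) - s(13, 154)) - y(w, 155) = (2³ - 1*82) - (-537 - 16*155)/(2*(25 + 155)) = (8 - 82) - (-537 - 2480)/(2*180) = -74 - (-3017)/(2*180) = -74 - 1*(-3017/360) = -74 + 3017/360 = -23623/360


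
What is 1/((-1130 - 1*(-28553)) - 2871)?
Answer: 1/24552 ≈ 4.0730e-5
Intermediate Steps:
1/((-1130 - 1*(-28553)) - 2871) = 1/((-1130 + 28553) - 2871) = 1/(27423 - 2871) = 1/24552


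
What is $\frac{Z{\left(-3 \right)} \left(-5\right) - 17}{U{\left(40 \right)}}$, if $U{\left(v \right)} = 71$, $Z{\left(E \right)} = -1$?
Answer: $- \frac{12}{71} \approx -0.16901$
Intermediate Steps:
$\frac{Z{\left(-3 \right)} \left(-5\right) - 17}{U{\left(40 \right)}} = \frac{\left(-1\right) \left(-5\right) - 17}{71} = \left(5 - 17\right) \frac{1}{71} = \left(-12\right) \frac{1}{71} = - \frac{12}{71}$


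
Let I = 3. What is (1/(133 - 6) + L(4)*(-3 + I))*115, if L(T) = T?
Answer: 115/127 ≈ 0.90551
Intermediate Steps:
(1/(133 - 6) + L(4)*(-3 + I))*115 = (1/(133 - 6) + 4*(-3 + 3))*115 = (1/127 + 4*0)*115 = (1/127 + 0)*115 = (1/127)*115 = 115/127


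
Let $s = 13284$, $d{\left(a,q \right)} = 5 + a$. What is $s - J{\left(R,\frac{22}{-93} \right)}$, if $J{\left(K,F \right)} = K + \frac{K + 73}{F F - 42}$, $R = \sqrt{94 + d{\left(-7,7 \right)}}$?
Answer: $\frac{4819721193}{362774} - \frac{354125 \sqrt{23}}{181387} \approx 13276.0$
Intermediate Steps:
$R = 2 \sqrt{23}$ ($R = \sqrt{94 + \left(5 - 7\right)} = \sqrt{94 - 2} = \sqrt{92} = 2 \sqrt{23} \approx 9.5917$)
$J{\left(K,F \right)} = K + \frac{73 + K}{-42 + F^{2}}$ ($J{\left(K,F \right)} = K + \frac{73 + K}{F^{2} - 42} = K + \frac{73 + K}{-42 + F^{2}}$)
$s - J{\left(R,\frac{22}{-93} \right)} = 13284 - \frac{73 - 41 \cdot 2 \sqrt{23} + 2 \sqrt{23} \left(\frac{22}{-93}\right)^{2}}{-42 + \left(\frac{22}{-93}\right)^{2}} = 13284 - \frac{73 - 82 \sqrt{23} + 2 \sqrt{23} \left(22 \left(- \frac{1}{93}\right)\right)^{2}}{-42 + \left(22 \left(- \frac{1}{93}\right)\right)^{2}} = 13284 - \frac{73 - 82 \sqrt{23} + 2 \sqrt{23} \left(- \frac{22}{93}\right)^{2}}{-42 + \left(- \frac{22}{93}\right)^{2}} = 13284 - \frac{73 - 82 \sqrt{23} + 2 \sqrt{23} \cdot \frac{484}{8649}}{-42 + \frac{484}{8649}} = 13284 - \frac{73 - 82 \sqrt{23} + \frac{968 \sqrt{23}}{8649}}{- \frac{362774}{8649}} = 13284 - - \frac{8649 \left(73 - \frac{708250 \sqrt{23}}{8649}\right)}{362774} = 13284 - \left(- \frac{631377}{362774} + \frac{354125 \sqrt{23}}{181387}\right) = 13284 + \left(\frac{631377}{362774} - \frac{354125 \sqrt{23}}{181387}\right) = \frac{4819721193}{362774} - \frac{354125 \sqrt{23}}{181387}$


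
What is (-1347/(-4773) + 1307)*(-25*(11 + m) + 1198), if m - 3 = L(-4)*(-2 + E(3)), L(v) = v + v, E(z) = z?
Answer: 2179720528/1591 ≈ 1.3700e+6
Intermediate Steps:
L(v) = 2*v
m = -5 (m = 3 + (2*(-4))*(-2 + 3) = 3 - 8*1 = 3 - 8 = -5)
(-1347/(-4773) + 1307)*(-25*(11 + m) + 1198) = (-1347/(-4773) + 1307)*(-25*(11 - 5) + 1198) = (-1347*(-1/4773) + 1307)*(-25*6 + 1198) = (449/1591 + 1307)*(-150 + 1198) = (2079886/1591)*1048 = 2179720528/1591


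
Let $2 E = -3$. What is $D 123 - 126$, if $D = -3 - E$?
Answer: $- \frac{621}{2} \approx -310.5$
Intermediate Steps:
$E = - \frac{3}{2}$ ($E = \frac{1}{2} \left(-3\right) = - \frac{3}{2} \approx -1.5$)
$D = - \frac{3}{2}$ ($D = -3 - - \frac{3}{2} = -3 + \frac{3}{2} = - \frac{3}{2} \approx -1.5$)
$D 123 - 126 = \left(- \frac{3}{2}\right) 123 - 126 = - \frac{369}{2} - 126 = - \frac{621}{2}$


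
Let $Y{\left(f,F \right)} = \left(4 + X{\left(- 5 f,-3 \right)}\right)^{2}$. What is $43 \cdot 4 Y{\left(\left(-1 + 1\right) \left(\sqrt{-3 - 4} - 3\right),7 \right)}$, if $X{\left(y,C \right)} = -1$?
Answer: $1548$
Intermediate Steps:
$Y{\left(f,F \right)} = 9$ ($Y{\left(f,F \right)} = \left(4 - 1\right)^{2} = 3^{2} = 9$)
$43 \cdot 4 Y{\left(\left(-1 + 1\right) \left(\sqrt{-3 - 4} - 3\right),7 \right)} = 43 \cdot 4 \cdot 9 = 172 \cdot 9 = 1548$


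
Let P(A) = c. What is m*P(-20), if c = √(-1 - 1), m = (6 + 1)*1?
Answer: 7*I*√2 ≈ 9.8995*I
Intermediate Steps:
m = 7 (m = 7*1 = 7)
c = I*√2 (c = √(-2) = I*√2 ≈ 1.4142*I)
P(A) = I*√2
m*P(-20) = 7*(I*√2) = 7*I*√2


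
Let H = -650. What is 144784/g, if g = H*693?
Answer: -72392/225225 ≈ -0.32142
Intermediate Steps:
g = -450450 (g = -650*693 = -450450)
144784/g = 144784/(-450450) = 144784*(-1/450450) = -72392/225225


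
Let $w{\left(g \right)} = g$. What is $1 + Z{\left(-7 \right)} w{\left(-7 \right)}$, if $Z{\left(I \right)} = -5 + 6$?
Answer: $-6$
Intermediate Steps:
$Z{\left(I \right)} = 1$
$1 + Z{\left(-7 \right)} w{\left(-7 \right)} = 1 + 1 \left(-7\right) = 1 - 7 = -6$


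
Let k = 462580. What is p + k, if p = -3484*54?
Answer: 274444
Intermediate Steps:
p = -188136
p + k = -188136 + 462580 = 274444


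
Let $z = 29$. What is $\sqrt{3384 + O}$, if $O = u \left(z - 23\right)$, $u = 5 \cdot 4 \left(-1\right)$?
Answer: $8 \sqrt{51} \approx 57.131$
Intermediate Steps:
$u = -20$ ($u = 5 \left(-4\right) = -20$)
$O = -120$ ($O = - 20 \left(29 - 23\right) = \left(-20\right) 6 = -120$)
$\sqrt{3384 + O} = \sqrt{3384 - 120} = \sqrt{3264} = 8 \sqrt{51}$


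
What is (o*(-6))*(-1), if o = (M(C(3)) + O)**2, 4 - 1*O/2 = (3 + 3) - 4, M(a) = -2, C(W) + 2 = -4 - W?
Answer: 24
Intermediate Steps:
C(W) = -6 - W (C(W) = -2 + (-4 - W) = -6 - W)
O = 4 (O = 8 - 2*((3 + 3) - 4) = 8 - 2*(6 - 4) = 8 - 2*2 = 8 - 4 = 4)
o = 4 (o = (-2 + 4)**2 = 2**2 = 4)
(o*(-6))*(-1) = (4*(-6))*(-1) = -24*(-1) = 24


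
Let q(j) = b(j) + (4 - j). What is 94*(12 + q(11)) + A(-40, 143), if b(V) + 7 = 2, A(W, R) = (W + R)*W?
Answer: -4120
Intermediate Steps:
A(W, R) = W*(R + W) (A(W, R) = (R + W)*W = W*(R + W))
b(V) = -5 (b(V) = -7 + 2 = -5)
q(j) = -1 - j (q(j) = -5 + (4 - j) = -1 - j)
94*(12 + q(11)) + A(-40, 143) = 94*(12 + (-1 - 1*11)) - 40*(143 - 40) = 94*(12 + (-1 - 11)) - 40*103 = 94*(12 - 12) - 4120 = 94*0 - 4120 = 0 - 4120 = -4120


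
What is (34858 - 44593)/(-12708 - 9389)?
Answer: 9735/22097 ≈ 0.44056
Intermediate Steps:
(34858 - 44593)/(-12708 - 9389) = -9735/(-22097) = -9735*(-1/22097) = 9735/22097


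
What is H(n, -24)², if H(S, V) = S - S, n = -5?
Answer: 0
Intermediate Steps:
H(S, V) = 0
H(n, -24)² = 0² = 0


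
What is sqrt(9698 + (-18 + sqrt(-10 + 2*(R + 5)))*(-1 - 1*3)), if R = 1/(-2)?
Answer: sqrt(9770 - 4*I) ≈ 98.843 - 0.0202*I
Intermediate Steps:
R = -1/2 ≈ -0.50000
sqrt(9698 + (-18 + sqrt(-10 + 2*(R + 5)))*(-1 - 1*3)) = sqrt(9698 + (-18 + sqrt(-10 + 2*(-1/2 + 5)))*(-1 - 1*3)) = sqrt(9698 + (-18 + sqrt(-10 + 2*(9/2)))*(-1 - 3)) = sqrt(9698 + (-18 + sqrt(-10 + 9))*(-4)) = sqrt(9698 + (-18 + sqrt(-1))*(-4)) = sqrt(9698 + (-18 + I)*(-4)) = sqrt(9698 + (72 - 4*I)) = sqrt(9770 - 4*I)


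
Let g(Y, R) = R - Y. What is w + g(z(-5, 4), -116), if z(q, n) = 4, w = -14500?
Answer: -14620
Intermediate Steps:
w + g(z(-5, 4), -116) = -14500 + (-116 - 1*4) = -14500 + (-116 - 4) = -14500 - 120 = -14620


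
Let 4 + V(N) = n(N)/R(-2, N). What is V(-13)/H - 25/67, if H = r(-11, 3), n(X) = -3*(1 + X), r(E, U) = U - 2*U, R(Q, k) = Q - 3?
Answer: 3377/1005 ≈ 3.3602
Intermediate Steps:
R(Q, k) = -3 + Q
r(E, U) = -U
n(X) = -3 - 3*X
V(N) = -17/5 + 3*N/5 (V(N) = -4 + (-3 - 3*N)/(-3 - 2) = -4 + (-3 - 3*N)/(-5) = -4 + (-3 - 3*N)*(-1/5) = -4 + (3/5 + 3*N/5) = -17/5 + 3*N/5)
H = -3 (H = -1*3 = -3)
V(-13)/H - 25/67 = (-17/5 + (3/5)*(-13))/(-3) - 25/67 = (-17/5 - 39/5)*(-1/3) - 25*1/67 = -56/5*(-1/3) - 25/67 = 56/15 - 25/67 = 3377/1005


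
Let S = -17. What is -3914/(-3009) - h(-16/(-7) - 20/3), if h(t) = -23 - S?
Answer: 21968/3009 ≈ 7.3008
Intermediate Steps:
h(t) = -6 (h(t) = -23 - 1*(-17) = -23 + 17 = -6)
-3914/(-3009) - h(-16/(-7) - 20/3) = -3914/(-3009) - 1*(-6) = -3914*(-1/3009) + 6 = 3914/3009 + 6 = 21968/3009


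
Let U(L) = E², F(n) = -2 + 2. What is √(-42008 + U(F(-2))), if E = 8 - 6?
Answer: 2*I*√10501 ≈ 204.95*I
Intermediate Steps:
E = 2
F(n) = 0
U(L) = 4 (U(L) = 2² = 4)
√(-42008 + U(F(-2))) = √(-42008 + 4) = √(-42004) = 2*I*√10501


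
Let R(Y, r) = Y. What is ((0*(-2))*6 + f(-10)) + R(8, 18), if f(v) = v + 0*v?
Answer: -2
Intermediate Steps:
f(v) = v (f(v) = v + 0 = v)
((0*(-2))*6 + f(-10)) + R(8, 18) = ((0*(-2))*6 - 10) + 8 = (0*6 - 10) + 8 = (0 - 10) + 8 = -10 + 8 = -2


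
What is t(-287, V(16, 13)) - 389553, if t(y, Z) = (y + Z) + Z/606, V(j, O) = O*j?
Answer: -118058392/303 ≈ -3.8963e+5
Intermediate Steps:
t(y, Z) = y + 607*Z/606 (t(y, Z) = (Z + y) + Z*(1/606) = (Z + y) + Z/606 = y + 607*Z/606)
t(-287, V(16, 13)) - 389553 = (-287 + 607*(13*16)/606) - 389553 = (-287 + (607/606)*208) - 389553 = (-287 + 63128/303) - 389553 = -23833/303 - 389553 = -118058392/303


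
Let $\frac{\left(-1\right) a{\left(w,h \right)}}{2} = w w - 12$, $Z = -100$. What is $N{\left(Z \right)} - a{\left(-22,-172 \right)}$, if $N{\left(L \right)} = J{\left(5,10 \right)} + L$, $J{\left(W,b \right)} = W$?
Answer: $849$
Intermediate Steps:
$N{\left(L \right)} = 5 + L$
$a{\left(w,h \right)} = 24 - 2 w^{2}$ ($a{\left(w,h \right)} = - 2 \left(w w - 12\right) = - 2 \left(w^{2} - 12\right) = - 2 \left(-12 + w^{2}\right) = 24 - 2 w^{2}$)
$N{\left(Z \right)} - a{\left(-22,-172 \right)} = \left(5 - 100\right) - \left(24 - 2 \left(-22\right)^{2}\right) = -95 - \left(24 - 968\right) = -95 - -944 = -95 + 944 = 849$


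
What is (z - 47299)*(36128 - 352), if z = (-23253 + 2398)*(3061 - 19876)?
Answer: 12544121922176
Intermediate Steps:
z = 350676825 (z = -20855*(-16815) = 350676825)
(z - 47299)*(36128 - 352) = (350676825 - 47299)*(36128 - 352) = 350629526*35776 = 12544121922176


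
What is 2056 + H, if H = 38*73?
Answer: 4830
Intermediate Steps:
H = 2774
2056 + H = 2056 + 2774 = 4830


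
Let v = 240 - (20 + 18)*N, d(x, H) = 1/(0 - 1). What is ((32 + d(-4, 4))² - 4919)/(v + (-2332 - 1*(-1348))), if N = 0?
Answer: 1979/372 ≈ 5.3199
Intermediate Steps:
d(x, H) = -1 (d(x, H) = 1/(-1) = -1)
v = 240 (v = 240 - (20 + 18)*0 = 240 - 38*0 = 240 - 1*0 = 240 + 0 = 240)
((32 + d(-4, 4))² - 4919)/(v + (-2332 - 1*(-1348))) = ((32 - 1)² - 4919)/(240 + (-2332 - 1*(-1348))) = (31² - 4919)/(240 + (-2332 + 1348)) = (961 - 4919)/(240 - 984) = -3958/(-744) = -3958*(-1/744) = 1979/372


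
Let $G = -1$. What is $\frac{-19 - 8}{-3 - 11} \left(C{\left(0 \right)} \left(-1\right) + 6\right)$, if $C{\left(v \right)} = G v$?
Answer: $\frac{81}{7} \approx 11.571$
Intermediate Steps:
$C{\left(v \right)} = - v$
$\frac{-19 - 8}{-3 - 11} \left(C{\left(0 \right)} \left(-1\right) + 6\right) = \frac{-19 - 8}{-3 - 11} \left(\left(-1\right) 0 \left(-1\right) + 6\right) = - \frac{27}{-14} \left(0 \left(-1\right) + 6\right) = \left(-27\right) \left(- \frac{1}{14}\right) \left(0 + 6\right) = \frac{27}{14} \cdot 6 = \frac{81}{7}$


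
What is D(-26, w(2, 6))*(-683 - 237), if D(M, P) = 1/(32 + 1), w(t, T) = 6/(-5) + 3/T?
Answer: -920/33 ≈ -27.879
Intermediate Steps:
w(t, T) = -6/5 + 3/T (w(t, T) = 6*(-⅕) + 3/T = -6/5 + 3/T)
D(M, P) = 1/33
D(-26, w(2, 6))*(-683 - 237) = (-683 - 237)/33 = (1/33)*(-920) = -920/33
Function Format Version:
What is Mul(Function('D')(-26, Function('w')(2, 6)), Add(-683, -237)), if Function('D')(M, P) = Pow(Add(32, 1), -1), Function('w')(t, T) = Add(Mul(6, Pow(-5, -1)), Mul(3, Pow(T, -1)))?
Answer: Rational(-920, 33) ≈ -27.879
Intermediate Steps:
Function('w')(t, T) = Add(Rational(-6, 5), Mul(3, Pow(T, -1))) (Function('w')(t, T) = Add(Mul(6, Rational(-1, 5)), Mul(3, Pow(T, -1))) = Add(Rational(-6, 5), Mul(3, Pow(T, -1))))
Function('D')(M, P) = Rational(1, 33) (Function('D')(M, P) = Pow(33, -1) = Rational(1, 33))
Mul(Function('D')(-26, Function('w')(2, 6)), Add(-683, -237)) = Mul(Rational(1, 33), Add(-683, -237)) = Mul(Rational(1, 33), -920) = Rational(-920, 33)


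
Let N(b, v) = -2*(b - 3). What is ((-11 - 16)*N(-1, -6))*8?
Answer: -1728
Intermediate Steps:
N(b, v) = 6 - 2*b (N(b, v) = -2*(-3 + b) = 6 - 2*b)
((-11 - 16)*N(-1, -6))*8 = ((-11 - 16)*(6 - 2*(-1)))*8 = -27*(6 + 2)*8 = -27*8*8 = -216*8 = -1728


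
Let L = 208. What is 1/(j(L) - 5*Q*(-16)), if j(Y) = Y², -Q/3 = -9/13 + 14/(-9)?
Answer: 39/1708336 ≈ 2.2829e-5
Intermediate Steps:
Q = 263/39 (Q = -3*(-9/13 + 14/(-9)) = -3*(-9*1/13 + 14*(-⅑)) = -3*(-9/13 - 14/9) = -3*(-263/117) = 263/39 ≈ 6.7436)
1/(j(L) - 5*Q*(-16)) = 1/(208² - 5*263/39*(-16)) = 1/(43264 - 1315/39*(-16)) = 1/(43264 + 21040/39) = 1/(1708336/39) = 39/1708336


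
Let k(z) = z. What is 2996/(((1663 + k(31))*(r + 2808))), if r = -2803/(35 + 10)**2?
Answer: 433350/687691037 ≈ 0.00063015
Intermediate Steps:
r = -2803/2025 (r = -2803/(45**2) = -2803/2025 ≈ -1.3842)
2996/(((1663 + k(31))*(r + 2808))) = 2996/(((1663 + 31)*(-2803/2025 + 2808))) = 2996/((1694*(5683397/2025))) = 2996/(9627674518/2025) = 2996*(2025/9627674518) = 433350/687691037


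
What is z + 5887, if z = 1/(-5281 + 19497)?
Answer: 83689593/14216 ≈ 5887.0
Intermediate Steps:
z = 1/14216 ≈ 7.0343e-5
z + 5887 = 1/14216 + 5887 = 83689593/14216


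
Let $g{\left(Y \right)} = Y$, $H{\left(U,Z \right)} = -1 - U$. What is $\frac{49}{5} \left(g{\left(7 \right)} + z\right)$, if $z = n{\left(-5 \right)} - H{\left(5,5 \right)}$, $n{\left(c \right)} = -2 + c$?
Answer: $\frac{294}{5} \approx 58.8$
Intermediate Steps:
$z = -1$ ($z = \left(-2 - 5\right) - \left(-1 - 5\right) = -7 - \left(-1 - 5\right) = -7 - -6 = -7 + 6 = -1$)
$\frac{49}{5} \left(g{\left(7 \right)} + z\right) = \frac{49}{5} \left(7 - 1\right) = 49 \cdot \frac{1}{5} \cdot 6 = \frac{49}{5} \cdot 6 = \frac{294}{5}$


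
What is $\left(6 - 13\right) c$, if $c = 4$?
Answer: $-28$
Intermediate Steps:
$\left(6 - 13\right) c = \left(6 - 13\right) 4 = \left(-7\right) 4 = -28$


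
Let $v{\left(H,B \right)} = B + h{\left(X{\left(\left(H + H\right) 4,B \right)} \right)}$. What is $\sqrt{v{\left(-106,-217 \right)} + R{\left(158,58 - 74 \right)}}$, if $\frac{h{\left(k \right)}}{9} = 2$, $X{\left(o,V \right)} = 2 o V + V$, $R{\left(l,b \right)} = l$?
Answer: $i \sqrt{41} \approx 6.4031 i$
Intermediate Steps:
$X{\left(o,V \right)} = V + 2 V o$ ($X{\left(o,V \right)} = 2 V o + V = V + 2 V o$)
$h{\left(k \right)} = 18$ ($h{\left(k \right)} = 9 \cdot 2 = 18$)
$v{\left(H,B \right)} = 18 + B$ ($v{\left(H,B \right)} = B + 18 = 18 + B$)
$\sqrt{v{\left(-106,-217 \right)} + R{\left(158,58 - 74 \right)}} = \sqrt{\left(18 - 217\right) + 158} = \sqrt{-199 + 158} = \sqrt{-41} = i \sqrt{41}$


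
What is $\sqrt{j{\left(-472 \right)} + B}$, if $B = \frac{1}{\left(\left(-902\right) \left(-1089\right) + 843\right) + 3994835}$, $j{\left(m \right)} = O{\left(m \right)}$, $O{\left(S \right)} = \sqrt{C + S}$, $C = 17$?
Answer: $\frac{\sqrt{1244489 + 6195011484484 i \sqrt{455}}}{2488978} \approx 3.2658 + 3.2658 i$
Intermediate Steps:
$O{\left(S \right)} = \sqrt{17 + S}$
$j{\left(m \right)} = \sqrt{17 + m}$
$B = \frac{1}{4977956}$ ($B = \frac{1}{\left(982278 + 843\right) + 3994835} = \frac{1}{983121 + 3994835} = \frac{1}{4977956} \approx 2.0089 \cdot 10^{-7}$)
$\sqrt{j{\left(-472 \right)} + B} = \sqrt{\sqrt{17 - 472} + \frac{1}{4977956}} = \sqrt{\sqrt{-455} + \frac{1}{4977956}} = \sqrt{i \sqrt{455} + \frac{1}{4977956}} = \sqrt{\frac{1}{4977956} + i \sqrt{455}}$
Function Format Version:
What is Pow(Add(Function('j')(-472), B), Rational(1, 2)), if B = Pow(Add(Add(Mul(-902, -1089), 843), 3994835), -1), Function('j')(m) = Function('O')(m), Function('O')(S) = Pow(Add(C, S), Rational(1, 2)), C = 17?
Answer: Mul(Rational(1, 2488978), Pow(Add(1244489, Mul(6195011484484, I, Pow(455, Rational(1, 2)))), Rational(1, 2))) ≈ Add(3.2658, Mul(3.2658, I))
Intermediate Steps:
Function('O')(S) = Pow(Add(17, S), Rational(1, 2))
Function('j')(m) = Pow(Add(17, m), Rational(1, 2))
B = Rational(1, 4977956) (B = Pow(Add(Add(982278, 843), 3994835), -1) = Pow(Add(983121, 3994835), -1) = Pow(4977956, -1) = Rational(1, 4977956) ≈ 2.0089e-7)
Pow(Add(Function('j')(-472), B), Rational(1, 2)) = Pow(Add(Pow(Add(17, -472), Rational(1, 2)), Rational(1, 4977956)), Rational(1, 2)) = Pow(Add(Pow(-455, Rational(1, 2)), Rational(1, 4977956)), Rational(1, 2)) = Pow(Add(Mul(I, Pow(455, Rational(1, 2))), Rational(1, 4977956)), Rational(1, 2)) = Pow(Add(Rational(1, 4977956), Mul(I, Pow(455, Rational(1, 2)))), Rational(1, 2))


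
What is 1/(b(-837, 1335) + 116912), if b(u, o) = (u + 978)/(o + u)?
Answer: 166/19407439 ≈ 8.5534e-6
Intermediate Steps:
b(u, o) = (978 + u)/(o + u)
1/(b(-837, 1335) + 116912) = 1/((978 - 837)/(1335 - 837) + 116912) = 1/(141/498 + 116912) = 1/((1/498)*141 + 116912) = 1/(47/166 + 116912) = 1/(19407439/166) = 166/19407439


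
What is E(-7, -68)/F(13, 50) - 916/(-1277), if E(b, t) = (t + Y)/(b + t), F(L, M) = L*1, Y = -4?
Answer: 328348/415025 ≈ 0.79115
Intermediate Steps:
F(L, M) = L
E(b, t) = (-4 + t)/(b + t) (E(b, t) = (t - 4)/(b + t) = (-4 + t)/(b + t))
E(-7, -68)/F(13, 50) - 916/(-1277) = ((-4 - 68)/(-7 - 68))/13 - 916/(-1277) = (-72/(-75))*(1/13) - 916*(-1/1277) = -1/75*(-72)*(1/13) + 916/1277 = (24/25)*(1/13) + 916/1277 = 24/325 + 916/1277 = 328348/415025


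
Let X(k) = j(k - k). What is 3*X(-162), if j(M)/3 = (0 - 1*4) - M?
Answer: -36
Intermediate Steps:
j(M) = -12 - 3*M (j(M) = 3*((0 - 1*4) - M) = 3*((0 - 4) - M) = 3*(-4 - M) = -12 - 3*M)
X(k) = -12 (X(k) = -12 - 3*(k - k) = -12 - 3*0 = -12 + 0 = -12)
3*X(-162) = 3*(-12) = -36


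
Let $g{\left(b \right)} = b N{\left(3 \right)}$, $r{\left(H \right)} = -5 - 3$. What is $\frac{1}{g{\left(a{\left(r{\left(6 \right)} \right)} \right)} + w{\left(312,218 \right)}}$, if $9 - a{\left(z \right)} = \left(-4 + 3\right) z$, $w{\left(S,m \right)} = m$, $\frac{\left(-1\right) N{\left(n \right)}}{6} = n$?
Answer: $\frac{1}{200} \approx 0.005$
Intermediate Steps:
$N{\left(n \right)} = - 6 n$
$r{\left(H \right)} = -8$
$a{\left(z \right)} = 9 + z$ ($a{\left(z \right)} = 9 - \left(-4 + 3\right) z = 9 - - z = 9 + z$)
$g{\left(b \right)} = - 18 b$ ($g{\left(b \right)} = b \left(\left(-6\right) 3\right) = b \left(-18\right) = - 18 b$)
$\frac{1}{g{\left(a{\left(r{\left(6 \right)} \right)} \right)} + w{\left(312,218 \right)}} = \frac{1}{- 18 \left(9 - 8\right) + 218} = \frac{1}{\left(-18\right) 1 + 218} = \frac{1}{-18 + 218} = \frac{1}{200}$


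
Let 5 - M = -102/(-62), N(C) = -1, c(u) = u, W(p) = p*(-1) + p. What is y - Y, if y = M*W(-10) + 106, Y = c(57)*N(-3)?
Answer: 163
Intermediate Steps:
W(p) = 0 (W(p) = -p + p = 0)
M = 104/31 (M = 5 - (-102)/(-62) = 5 - (-102)*(-1)/62 = 5 - 1*51/31 = 5 - 51/31 = 104/31 ≈ 3.3548)
Y = -57 (Y = 57*(-1) = -57)
y = 106 (y = (104/31)*0 + 106 = 0 + 106 = 106)
y - Y = 106 - 1*(-57) = 106 + 57 = 163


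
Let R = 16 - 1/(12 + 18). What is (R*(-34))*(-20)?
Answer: 32572/3 ≈ 10857.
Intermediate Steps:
R = 479/30 (R = 16 - 1/30 = 479/30 ≈ 15.967)
(R*(-34))*(-20) = ((479/30)*(-34))*(-20) = -8143/15*(-20) = 32572/3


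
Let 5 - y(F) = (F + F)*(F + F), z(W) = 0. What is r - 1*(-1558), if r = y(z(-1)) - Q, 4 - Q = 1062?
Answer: 2621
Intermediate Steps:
y(F) = 5 - 4*F² (y(F) = 5 - (F + F)*(F + F) = 5 - 2*F*2*F = 5 - 4*F²)
Q = -1058 (Q = 4 - 1*1062 = 4 - 1062 = -1058)
r = 1063 (r = (5 - 4*0²) - 1*(-1058) = (5 - 4*0) + 1058 = (5 + 0) + 1058 = 5 + 1058 = 1063)
r - 1*(-1558) = 1063 - 1*(-1558) = 1063 + 1558 = 2621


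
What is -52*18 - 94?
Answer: -1030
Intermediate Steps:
-52*18 - 94 = -936 - 94 = -1030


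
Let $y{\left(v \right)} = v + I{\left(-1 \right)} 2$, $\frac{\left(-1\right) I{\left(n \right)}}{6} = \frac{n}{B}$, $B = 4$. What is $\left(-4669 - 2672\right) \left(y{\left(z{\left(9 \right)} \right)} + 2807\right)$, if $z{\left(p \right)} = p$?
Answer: $-20694279$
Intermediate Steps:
$I{\left(n \right)} = - \frac{3 n}{2}$ ($I{\left(n \right)} = - 6 \frac{n}{4} = - \frac{3 n}{2}$)
$y{\left(v \right)} = 3 + v$ ($y{\left(v \right)} = v + \left(- \frac{3}{2}\right) \left(-1\right) 2 = v + \frac{3}{2} \cdot 2 = v + 3 = 3 + v$)
$\left(-4669 - 2672\right) \left(y{\left(z{\left(9 \right)} \right)} + 2807\right) = \left(-4669 - 2672\right) \left(\left(3 + 9\right) + 2807\right) = - 7341 \left(12 + 2807\right) = \left(-7341\right) 2819 = -20694279$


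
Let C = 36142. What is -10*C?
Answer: -361420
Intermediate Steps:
-10*C = -10*36142 = -361420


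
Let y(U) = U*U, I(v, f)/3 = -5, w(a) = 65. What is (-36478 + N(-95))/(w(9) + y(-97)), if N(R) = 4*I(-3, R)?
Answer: -18269/4737 ≈ -3.8567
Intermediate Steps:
I(v, f) = -15 (I(v, f) = 3*(-5) = -15)
N(R) = -60 (N(R) = 4*(-15) = -60)
y(U) = U**2
(-36478 + N(-95))/(w(9) + y(-97)) = (-36478 - 60)/(65 + (-97)**2) = -36538/(65 + 9409) = -36538/9474 = -36538*1/9474 = -18269/4737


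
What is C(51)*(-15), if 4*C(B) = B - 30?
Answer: -315/4 ≈ -78.750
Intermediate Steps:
C(B) = -15/2 + B/4 (C(B) = (B - 30)/4 = (-30 + B)/4 = -15/2 + B/4)
C(51)*(-15) = (-15/2 + (¼)*51)*(-15) = (-15/2 + 51/4)*(-15) = (21/4)*(-15) = -315/4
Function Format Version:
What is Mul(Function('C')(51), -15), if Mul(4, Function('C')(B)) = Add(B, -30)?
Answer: Rational(-315, 4) ≈ -78.750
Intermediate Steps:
Function('C')(B) = Add(Rational(-15, 2), Mul(Rational(1, 4), B)) (Function('C')(B) = Mul(Rational(1, 4), Add(B, -30)) = Mul(Rational(1, 4), Add(-30, B)) = Add(Rational(-15, 2), Mul(Rational(1, 4), B)))
Mul(Function('C')(51), -15) = Mul(Add(Rational(-15, 2), Mul(Rational(1, 4), 51)), -15) = Mul(Add(Rational(-15, 2), Rational(51, 4)), -15) = Mul(Rational(21, 4), -15) = Rational(-315, 4)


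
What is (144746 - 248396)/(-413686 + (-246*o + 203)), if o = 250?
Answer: 103650/474983 ≈ 0.21822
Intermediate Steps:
(144746 - 248396)/(-413686 + (-246*o + 203)) = (144746 - 248396)/(-413686 + (-246*250 + 203)) = -103650/(-413686 + (-61500 + 203)) = -103650/(-413686 - 61297) = -103650/(-474983) = -103650*(-1/474983) = 103650/474983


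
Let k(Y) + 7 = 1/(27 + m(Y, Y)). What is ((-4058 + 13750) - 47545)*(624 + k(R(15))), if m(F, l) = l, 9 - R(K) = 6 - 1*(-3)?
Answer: -630630980/27 ≈ -2.3357e+7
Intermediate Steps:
R(K) = 0 (R(K) = 9 - (6 - 1*(-3)) = 9 - (6 + 3) = 9 - 1*9 = 9 - 9 = 0)
k(Y) = -7 + 1/(27 + Y)
((-4058 + 13750) - 47545)*(624 + k(R(15))) = ((-4058 + 13750) - 47545)*(624 + (-188 - 7*0)/(27 + 0)) = (9692 - 47545)*(624 + (-188 + 0)/27) = -37853*(624 + (1/27)*(-188)) = -37853*(624 - 188/27) = -37853*16660/27 = -630630980/27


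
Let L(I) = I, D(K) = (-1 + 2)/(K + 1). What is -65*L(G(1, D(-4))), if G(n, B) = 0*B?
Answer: 0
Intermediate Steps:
D(K) = 1/(1 + K)
G(n, B) = 0
-65*L(G(1, D(-4))) = -65*0 = 0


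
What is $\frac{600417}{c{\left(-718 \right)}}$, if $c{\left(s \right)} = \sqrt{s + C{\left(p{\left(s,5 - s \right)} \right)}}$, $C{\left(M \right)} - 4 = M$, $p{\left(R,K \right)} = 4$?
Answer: $- \frac{600417 i \sqrt{710}}{710} \approx - 22533.0 i$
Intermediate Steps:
$C{\left(M \right)} = 4 + M$
$c{\left(s \right)} = \sqrt{8 + s}$ ($c{\left(s \right)} = \sqrt{s + \left(4 + 4\right)} = \sqrt{s + 8} = \sqrt{8 + s}$)
$\frac{600417}{c{\left(-718 \right)}} = \frac{600417}{\sqrt{8 - 718}} = \frac{600417}{\sqrt{-710}} = \frac{600417}{i \sqrt{710}} = 600417 \left(- \frac{i \sqrt{710}}{710}\right) = - \frac{600417 i \sqrt{710}}{710}$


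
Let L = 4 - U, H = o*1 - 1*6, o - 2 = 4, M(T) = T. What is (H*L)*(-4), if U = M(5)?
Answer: 0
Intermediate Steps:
U = 5
o = 6 (o = 2 + 4 = 6)
H = 0 (H = 6*1 - 1*6 = 6 - 6 = 0)
L = -1 (L = 4 - 1*5 = 4 - 5 = -1)
(H*L)*(-4) = (0*(-1))*(-4) = 0*(-4) = 0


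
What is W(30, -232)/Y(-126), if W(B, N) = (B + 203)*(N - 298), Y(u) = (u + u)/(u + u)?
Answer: -123490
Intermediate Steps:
Y(u) = 1 (Y(u) = (2*u)/((2*u)) = (2*u)*(1/(2*u)) = 1)
W(B, N) = (-298 + N)*(203 + B) (W(B, N) = (203 + B)*(-298 + N) = (-298 + N)*(203 + B))
W(30, -232)/Y(-126) = (-60494 - 298*30 + 203*(-232) + 30*(-232))/1 = (-60494 - 8940 - 47096 - 6960)*1 = -123490*1 = -123490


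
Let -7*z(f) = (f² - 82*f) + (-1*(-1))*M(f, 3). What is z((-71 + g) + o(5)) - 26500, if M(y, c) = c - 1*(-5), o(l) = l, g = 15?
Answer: -192291/7 ≈ -27470.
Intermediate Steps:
M(y, c) = 5 + c (M(y, c) = c + 5 = 5 + c)
z(f) = -8/7 - f²/7 + 82*f/7 (z(f) = -((f² - 82*f) + (-1*(-1))*(5 + 3))/7 = -((f² - 82*f) + 1*8)/7 = -((f² - 82*f) + 8)/7 = -(8 + f² - 82*f)/7 = -8/7 - f²/7 + 82*f/7)
z((-71 + g) + o(5)) - 26500 = (-8/7 - ((-71 + 15) + 5)²/7 + 82*((-71 + 15) + 5)/7) - 26500 = (-8/7 - (-56 + 5)²/7 + 82*(-56 + 5)/7) - 26500 = (-8/7 - ⅐*(-51)² + (82/7)*(-51)) - 26500 = (-8/7 - ⅐*2601 - 4182/7) - 26500 = (-8/7 - 2601/7 - 4182/7) - 26500 = -6791/7 - 26500 = -192291/7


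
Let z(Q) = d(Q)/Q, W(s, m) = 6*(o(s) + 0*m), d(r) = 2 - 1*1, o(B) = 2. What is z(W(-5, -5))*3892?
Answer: 973/3 ≈ 324.33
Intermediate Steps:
d(r) = 1 (d(r) = 2 - 1 = 1)
W(s, m) = 12 (W(s, m) = 6*(2 + 0*m) = 6*(2 + 0) = 6*2 = 12)
z(Q) = 1/Q
z(W(-5, -5))*3892 = 3892/12 = (1/12)*3892 = 973/3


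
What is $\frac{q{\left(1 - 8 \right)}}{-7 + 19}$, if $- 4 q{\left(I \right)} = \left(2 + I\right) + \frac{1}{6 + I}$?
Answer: $\frac{1}{8} \approx 0.125$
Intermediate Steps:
$q{\left(I \right)} = - \frac{1}{2} - \frac{I}{4} - \frac{1}{4 \left(6 + I\right)}$ ($q{\left(I \right)} = - \frac{\left(2 + I\right) + \frac{1}{6 + I}}{4} = - \frac{2 + I + \frac{1}{6 + I}}{4} = - \frac{1}{2} - \frac{I}{4} - \frac{1}{4 \left(6 + I\right)}$)
$\frac{q{\left(1 - 8 \right)}}{-7 + 19} = \frac{\frac{1}{4} \frac{1}{6 + \left(1 - 8\right)} \left(-13 - \left(1 - 8\right)^{2} - 8 \left(1 - 8\right)\right)}{-7 + 19} = \frac{\frac{1}{4} \frac{1}{6 - 7} \left(-13 - \left(-7\right)^{2} - -56\right)}{12} = \frac{\frac{1}{4} \frac{1}{-1} \left(-13 - 49 + 56\right)}{12} = \frac{\frac{1}{4} \left(-1\right) \left(-13 - 49 + 56\right)}{12} = \frac{\frac{1}{4} \left(-1\right) \left(-6\right)}{12} = \frac{1}{12} \cdot \frac{3}{2} = \frac{1}{8}$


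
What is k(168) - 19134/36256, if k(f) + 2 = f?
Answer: 2999681/18128 ≈ 165.47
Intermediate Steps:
k(f) = -2 + f
k(168) - 19134/36256 = (-2 + 168) - 19134/36256 = 166 - 19134/36256 = 166 - 1*9567/18128 = 166 - 9567/18128 = 2999681/18128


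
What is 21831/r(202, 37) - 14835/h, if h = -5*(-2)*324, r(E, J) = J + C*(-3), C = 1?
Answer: 2340935/3672 ≈ 637.51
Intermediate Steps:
r(E, J) = -3 + J (r(E, J) = J + 1*(-3) = J - 3 = -3 + J)
h = 3240 (h = 10*324 = 3240)
21831/r(202, 37) - 14835/h = 21831/(-3 + 37) - 14835/3240 = 21831/34 - 14835*1/3240 = 21831*(1/34) - 989/216 = 21831/34 - 989/216 = 2340935/3672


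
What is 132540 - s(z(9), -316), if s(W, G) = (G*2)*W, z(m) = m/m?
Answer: 133172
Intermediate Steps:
z(m) = 1
s(W, G) = 2*G*W (s(W, G) = (2*G)*W = 2*G*W)
132540 - s(z(9), -316) = 132540 - 2*(-316) = 132540 - 1*(-632) = 132540 + 632 = 133172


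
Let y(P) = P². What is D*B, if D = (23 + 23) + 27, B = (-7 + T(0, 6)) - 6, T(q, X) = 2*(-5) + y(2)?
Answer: -1387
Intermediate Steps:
T(q, X) = -6 (T(q, X) = 2*(-5) + 2² = -10 + 4 = -6)
B = -19 (B = (-7 - 6) - 6 = -13 - 6 = -19)
D = 73 (D = 46 + 27 = 73)
D*B = 73*(-19) = -1387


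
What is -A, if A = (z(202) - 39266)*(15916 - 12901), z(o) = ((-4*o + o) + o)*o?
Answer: 364435110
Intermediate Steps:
z(o) = -2*o² (z(o) = (-3*o + o)*o = (-2*o)*o = -2*o²)
A = -364435110 (A = (-2*202² - 39266)*(15916 - 12901) = (-2*40804 - 39266)*3015 = (-81608 - 39266)*3015 = -120874*3015 = -364435110)
-A = -1*(-364435110) = 364435110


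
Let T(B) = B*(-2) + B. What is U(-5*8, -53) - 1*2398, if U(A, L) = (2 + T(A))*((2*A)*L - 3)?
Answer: 175556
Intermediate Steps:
T(B) = -B (T(B) = -2*B + B = -B)
U(A, L) = (-3 + 2*A*L)*(2 - A) (U(A, L) = (2 - A)*((2*A)*L - 3) = (2 - A)*(2*A*L - 3) = (2 - A)*(-3 + 2*A*L) = (-3 + 2*A*L)*(2 - A))
U(-5*8, -53) - 1*2398 = (-6 + 3*(-5*8) - 2*(-53)*(-5*8)² + 4*(-5*8)*(-53)) - 1*2398 = (-6 + 3*(-40) - 2*(-53)*(-40)² + 4*(-40)*(-53)) - 2398 = (-6 - 120 - 2*(-53)*1600 + 8480) - 2398 = (-6 - 120 + 169600 + 8480) - 2398 = 177954 - 2398 = 175556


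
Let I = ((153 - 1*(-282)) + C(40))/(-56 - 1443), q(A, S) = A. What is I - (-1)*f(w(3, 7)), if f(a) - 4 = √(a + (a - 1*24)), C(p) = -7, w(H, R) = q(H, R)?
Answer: 5568/1499 + 3*I*√2 ≈ 3.7145 + 4.2426*I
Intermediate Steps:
w(H, R) = H
f(a) = 4 + √(-24 + 2*a) (f(a) = 4 + √(a + (a - 1*24)) = 4 + √(a + (a - 24)) = 4 + √(a + (-24 + a)) = 4 + √(-24 + 2*a))
I = -428/1499 (I = ((153 - 1*(-282)) - 7)/(-56 - 1443) = ((153 + 282) - 7)/(-1499) = (435 - 7)*(-1/1499) = 428*(-1/1499) = -428/1499 ≈ -0.28552)
I - (-1)*f(w(3, 7)) = -428/1499 - (-1)*(4 + √(-24 + 2*3)) = -428/1499 - (-1)*(4 + √(-24 + 6)) = -428/1499 - (-1)*(4 + √(-18)) = -428/1499 - (-1)*(4 + 3*I*√2) = -428/1499 - (-4 - 3*I*√2) = -428/1499 + (4 + 3*I*√2) = 5568/1499 + 3*I*√2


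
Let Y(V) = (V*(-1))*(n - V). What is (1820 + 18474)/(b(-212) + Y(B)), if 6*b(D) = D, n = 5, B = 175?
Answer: 30441/44572 ≈ 0.68296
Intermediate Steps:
b(D) = D/6
Y(V) = -V*(5 - V) (Y(V) = (V*(-1))*(5 - V) = (-V)*(5 - V) = -V*(5 - V))
(1820 + 18474)/(b(-212) + Y(B)) = (1820 + 18474)/((⅙)*(-212) + 175*(-5 + 175)) = 20294/(-106/3 + 175*170) = 20294/(-106/3 + 29750) = 20294/(89144/3) = 20294*(3/89144) = 30441/44572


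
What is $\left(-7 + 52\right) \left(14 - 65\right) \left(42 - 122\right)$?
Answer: $183600$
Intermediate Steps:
$\left(-7 + 52\right) \left(14 - 65\right) \left(42 - 122\right) = 45 \left(-51\right) \left(-80\right) = \left(-2295\right) \left(-80\right) = 183600$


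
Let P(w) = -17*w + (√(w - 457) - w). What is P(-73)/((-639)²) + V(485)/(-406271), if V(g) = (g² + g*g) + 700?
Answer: -21316288784/18432108999 + I*√530/408321 ≈ -1.1565 + 5.6381e-5*I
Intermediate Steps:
V(g) = 700 + 2*g² (V(g) = (g² + g²) + 700 = 2*g² + 700 = 700 + 2*g²)
P(w) = √(-457 + w) - 18*w (P(w) = -17*w + (√(-457 + w) - w) = √(-457 + w) - 18*w)
P(-73)/((-639)²) + V(485)/(-406271) = (√(-457 - 73) - 18*(-73))/((-639)²) + (700 + 2*485²)/(-406271) = (√(-530) + 1314)/408321 + (700 + 2*235225)*(-1/406271) = (I*√530 + 1314)*(1/408321) + (700 + 470450)*(-1/406271) = (1314 + I*√530)*(1/408321) + 471150*(-1/406271) = (146/45369 + I*√530/408321) - 471150/406271 = -21316288784/18432108999 + I*√530/408321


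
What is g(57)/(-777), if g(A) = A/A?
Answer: -1/777 ≈ -0.0012870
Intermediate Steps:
g(A) = 1
g(57)/(-777) = 1/(-777) = 1*(-1/777) = -1/777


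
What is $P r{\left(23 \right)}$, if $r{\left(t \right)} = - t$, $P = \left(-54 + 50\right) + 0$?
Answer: $92$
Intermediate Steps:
$P = -4$ ($P = -4 + 0 = -4$)
$P r{\left(23 \right)} = - 4 \left(\left(-1\right) 23\right) = \left(-4\right) \left(-23\right) = 92$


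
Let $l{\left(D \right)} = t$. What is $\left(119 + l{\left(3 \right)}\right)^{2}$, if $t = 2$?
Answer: $14641$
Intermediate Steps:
$l{\left(D \right)} = 2$
$\left(119 + l{\left(3 \right)}\right)^{2} = \left(119 + 2\right)^{2} = 121^{2} = 14641$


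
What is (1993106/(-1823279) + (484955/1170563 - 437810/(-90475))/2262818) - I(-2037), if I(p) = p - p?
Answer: -95528394516352586767831/87388872208688278821670 ≈ -1.0931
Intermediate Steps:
I(p) = 0
(1993106/(-1823279) + (484955/1170563 - 437810/(-90475))/2262818) - I(-2037) = (1993106/(-1823279) + (484955/1170563 - 437810/(-90475))/2262818) - 1*0 = (1993106*(-1/1823279) + (484955*(1/1170563) - 437810*(-1/90475))*(1/2262818)) + 0 = (-1993106/1823279 + (484955/1170563 + 87562/18095)*(1/2262818)) + 0 = (-1993106/1823279 + (111272098131/21181337485)*(1/2262818)) + 0 = (-1993106/1823279 + 111272098131/47929511725132730) + 0 = -95528394516352586767831/87388872208688278821670 + 0 = -95528394516352586767831/87388872208688278821670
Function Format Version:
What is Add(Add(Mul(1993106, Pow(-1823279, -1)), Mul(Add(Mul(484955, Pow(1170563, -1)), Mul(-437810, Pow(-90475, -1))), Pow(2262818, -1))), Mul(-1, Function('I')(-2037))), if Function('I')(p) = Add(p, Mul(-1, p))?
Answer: Rational(-95528394516352586767831, 87388872208688278821670) ≈ -1.0931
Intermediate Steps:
Function('I')(p) = 0
Add(Add(Mul(1993106, Pow(-1823279, -1)), Mul(Add(Mul(484955, Pow(1170563, -1)), Mul(-437810, Pow(-90475, -1))), Pow(2262818, -1))), Mul(-1, Function('I')(-2037))) = Add(Add(Mul(1993106, Pow(-1823279, -1)), Mul(Add(Mul(484955, Pow(1170563, -1)), Mul(-437810, Pow(-90475, -1))), Pow(2262818, -1))), Mul(-1, 0)) = Add(Add(Mul(1993106, Rational(-1, 1823279)), Mul(Add(Mul(484955, Rational(1, 1170563)), Mul(-437810, Rational(-1, 90475))), Rational(1, 2262818))), 0) = Add(Add(Rational(-1993106, 1823279), Mul(Add(Rational(484955, 1170563), Rational(87562, 18095)), Rational(1, 2262818))), 0) = Add(Add(Rational(-1993106, 1823279), Mul(Rational(111272098131, 21181337485), Rational(1, 2262818))), 0) = Add(Add(Rational(-1993106, 1823279), Rational(111272098131, 47929511725132730)), 0) = Add(Rational(-95528394516352586767831, 87388872208688278821670), 0) = Rational(-95528394516352586767831, 87388872208688278821670)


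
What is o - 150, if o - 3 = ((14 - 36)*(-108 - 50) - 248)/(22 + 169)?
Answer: -24849/191 ≈ -130.10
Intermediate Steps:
o = 3801/191 (o = 3 + ((14 - 36)*(-108 - 50) - 248)/(22 + 169) = 3 + (-22*(-158) - 248)/191 = 3 + (3476 - 248)*(1/191) = 3 + 3228*(1/191) = 3 + 3228/191 = 3801/191 ≈ 19.901)
o - 150 = 3801/191 - 150 = -24849/191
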